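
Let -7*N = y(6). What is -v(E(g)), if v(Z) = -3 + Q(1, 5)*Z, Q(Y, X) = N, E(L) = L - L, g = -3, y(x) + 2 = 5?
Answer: 3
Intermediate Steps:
y(x) = 3 (y(x) = -2 + 5 = 3)
N = -3/7 (N = -⅐*3 = -3/7 ≈ -0.42857)
E(L) = 0
Q(Y, X) = -3/7
v(Z) = -3 - 3*Z/7
-v(E(g)) = -(-3 - 3/7*0) = -(-3 + 0) = -1*(-3) = 3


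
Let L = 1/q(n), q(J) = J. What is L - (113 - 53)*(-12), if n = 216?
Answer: 155521/216 ≈ 720.00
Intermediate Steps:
L = 1/216 ≈ 0.0046296
L - (113 - 53)*(-12) = 1/216 - (113 - 53)*(-12) = 1/216 - 60*(-12) = 1/216 - 1*(-720) = 1/216 + 720 = 155521/216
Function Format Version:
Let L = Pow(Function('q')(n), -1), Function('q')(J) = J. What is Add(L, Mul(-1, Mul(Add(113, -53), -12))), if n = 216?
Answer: Rational(155521, 216) ≈ 720.00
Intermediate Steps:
L = Rational(1, 216) (L = Pow(216, -1) = Rational(1, 216) ≈ 0.0046296)
Add(L, Mul(-1, Mul(Add(113, -53), -12))) = Add(Rational(1, 216), Mul(-1, Mul(Add(113, -53), -12))) = Add(Rational(1, 216), Mul(-1, Mul(60, -12))) = Add(Rational(1, 216), Mul(-1, -720)) = Add(Rational(1, 216), 720) = Rational(155521, 216)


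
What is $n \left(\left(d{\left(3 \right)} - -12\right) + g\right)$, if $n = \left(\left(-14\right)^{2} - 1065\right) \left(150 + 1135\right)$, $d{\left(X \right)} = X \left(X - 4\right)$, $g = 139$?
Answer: $-165266420$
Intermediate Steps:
$d{\left(X \right)} = X \left(-4 + X\right)$
$n = -1116665$ ($n = \left(196 - 1065\right) 1285 = \left(-869\right) 1285 = -1116665$)
$n \left(\left(d{\left(3 \right)} - -12\right) + g\right) = - 1116665 \left(\left(3 \left(-4 + 3\right) - -12\right) + 139\right) = - 1116665 \left(\left(3 \left(-1\right) + 12\right) + 139\right) = - 1116665 \left(\left(-3 + 12\right) + 139\right) = - 1116665 \left(9 + 139\right) = \left(-1116665\right) 148 = -165266420$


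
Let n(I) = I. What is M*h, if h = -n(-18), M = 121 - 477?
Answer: -6408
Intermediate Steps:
M = -356
h = 18 (h = -1*(-18) = 18)
M*h = -356*18 = -6408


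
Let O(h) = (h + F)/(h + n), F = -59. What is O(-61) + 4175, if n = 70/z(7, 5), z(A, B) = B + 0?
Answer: 196345/47 ≈ 4177.6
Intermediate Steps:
z(A, B) = B
n = 14 (n = 70/5 = 70*(1/5) = 14)
O(h) = (-59 + h)/(14 + h) (O(h) = (h - 59)/(h + 14) = (-59 + h)/(14 + h))
O(-61) + 4175 = (-59 - 61)/(14 - 61) + 4175 = -120/(-47) + 4175 = -1/47*(-120) + 4175 = 120/47 + 4175 = 196345/47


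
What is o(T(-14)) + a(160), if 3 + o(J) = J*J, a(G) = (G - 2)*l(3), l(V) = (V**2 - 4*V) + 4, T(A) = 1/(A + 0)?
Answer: 30381/196 ≈ 155.01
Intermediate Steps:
T(A) = 1/A
l(V) = 4 + V**2 - 4*V
a(G) = -2 + G (a(G) = (G - 2)*(4 + 3**2 - 4*3) = (-2 + G)*(4 + 9 - 12) = (-2 + G)*1 = -2 + G)
o(J) = -3 + J**2 (o(J) = -3 + J*J = -3 + J**2)
o(T(-14)) + a(160) = (-3 + (1/(-14))**2) + (-2 + 160) = (-3 + (-1/14)**2) + 158 = (-3 + 1/196) + 158 = -587/196 + 158 = 30381/196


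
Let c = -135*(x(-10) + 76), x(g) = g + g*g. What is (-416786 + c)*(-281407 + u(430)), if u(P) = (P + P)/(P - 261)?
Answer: 20886810353908/169 ≈ 1.2359e+11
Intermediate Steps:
x(g) = g + g²
c = -22410 (c = -135*(-10*(1 - 10) + 76) = -135*(-10*(-9) + 76) = -135*(90 + 76) = -135*166 = -22410)
u(P) = 2*P/(-261 + P) (u(P) = (2*P)/(-261 + P) = 2*P/(-261 + P))
(-416786 + c)*(-281407 + u(430)) = (-416786 - 22410)*(-281407 + 2*430/(-261 + 430)) = -439196*(-281407 + 2*430/169) = -439196*(-281407 + 2*430*(1/169)) = -439196*(-281407 + 860/169) = -439196*(-47556923/169) = 20886810353908/169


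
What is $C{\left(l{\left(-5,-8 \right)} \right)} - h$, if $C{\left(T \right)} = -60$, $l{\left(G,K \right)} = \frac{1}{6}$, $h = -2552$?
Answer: $2492$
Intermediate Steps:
$l{\left(G,K \right)} = \frac{1}{6}$
$C{\left(l{\left(-5,-8 \right)} \right)} - h = -60 - -2552 = -60 + 2552 = 2492$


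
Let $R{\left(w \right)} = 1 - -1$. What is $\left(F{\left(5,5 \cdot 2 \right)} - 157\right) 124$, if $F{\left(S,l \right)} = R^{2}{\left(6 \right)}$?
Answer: $-18972$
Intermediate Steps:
$R{\left(w \right)} = 2$ ($R{\left(w \right)} = 1 + 1 = 2$)
$F{\left(S,l \right)} = 4$ ($F{\left(S,l \right)} = 2^{2} = 4$)
$\left(F{\left(5,5 \cdot 2 \right)} - 157\right) 124 = \left(4 - 157\right) 124 = \left(-153\right) 124 = -18972$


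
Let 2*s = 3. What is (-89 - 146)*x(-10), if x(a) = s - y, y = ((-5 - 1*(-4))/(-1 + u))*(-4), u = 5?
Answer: -235/2 ≈ -117.50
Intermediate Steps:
s = 3/2 (s = (½)*3 = 3/2 ≈ 1.5000)
y = 1 (y = ((-5 - 1*(-4))/(-1 + 5))*(-4) = ((-5 + 4)/4)*(-4) = ((¼)*(-1))*(-4) = -¼*(-4) = 1)
x(a) = ½ (x(a) = 3/2 - 1*1 = 3/2 - 1 = ½)
(-89 - 146)*x(-10) = (-89 - 146)*(½) = -235*½ = -235/2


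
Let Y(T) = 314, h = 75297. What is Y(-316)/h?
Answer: 314/75297 ≈ 0.0041701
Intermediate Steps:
Y(-316)/h = 314/75297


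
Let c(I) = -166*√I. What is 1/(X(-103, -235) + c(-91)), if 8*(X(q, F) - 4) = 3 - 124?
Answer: -712/160494065 + 10624*I*√91/160494065 ≈ -4.4363e-6 + 0.00063147*I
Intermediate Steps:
X(q, F) = -89/8 (X(q, F) = 4 + (3 - 124)/8 = 4 + (⅛)*(-121) = 4 - 121/8 = -89/8)
1/(X(-103, -235) + c(-91)) = 1/(-89/8 - 166*I*√91)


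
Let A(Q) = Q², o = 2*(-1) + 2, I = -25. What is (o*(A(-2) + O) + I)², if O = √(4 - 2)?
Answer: 625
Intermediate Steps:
o = 0 (o = -2 + 2 = 0)
O = √2 ≈ 1.4142
(o*(A(-2) + O) + I)² = (0*((-2)² + √2) - 25)² = (0*(4 + √2) - 25)² = (0 - 25)² = (-25)² = 625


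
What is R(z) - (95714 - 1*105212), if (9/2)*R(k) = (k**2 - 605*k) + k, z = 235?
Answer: -9772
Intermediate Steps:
R(k) = -1208*k/9 + 2*k**2/9 (R(k) = 2*((k**2 - 605*k) + k)/9 = 2*(k**2 - 604*k)/9 = -1208*k/9 + 2*k**2/9)
R(z) - (95714 - 1*105212) = (2/9)*235*(-604 + 235) - (95714 - 1*105212) = (2/9)*235*(-369) - (95714 - 105212) = -19270 - 1*(-9498) = -19270 + 9498 = -9772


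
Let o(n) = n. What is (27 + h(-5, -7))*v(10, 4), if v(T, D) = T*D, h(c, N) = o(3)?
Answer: 1200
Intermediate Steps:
h(c, N) = 3
v(T, D) = D*T
(27 + h(-5, -7))*v(10, 4) = (27 + 3)*(4*10) = 30*40 = 1200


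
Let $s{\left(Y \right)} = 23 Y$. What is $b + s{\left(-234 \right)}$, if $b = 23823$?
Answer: $18441$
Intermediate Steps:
$b + s{\left(-234 \right)} = 23823 + 23 \left(-234\right) = 23823 - 5382 = 18441$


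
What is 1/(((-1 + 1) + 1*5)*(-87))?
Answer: -1/435 ≈ -0.0022989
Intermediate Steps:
1/(((-1 + 1) + 1*5)*(-87)) = 1/((0 + 5)*(-87)) = 1/(5*(-87)) = 1/(-435) = -1/435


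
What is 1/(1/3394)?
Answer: 3394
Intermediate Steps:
1/(1/3394) = 3394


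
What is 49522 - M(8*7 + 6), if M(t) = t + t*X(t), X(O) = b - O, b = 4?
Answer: 53056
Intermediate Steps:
X(O) = 4 - O
M(t) = t + t*(4 - t)
49522 - M(8*7 + 6) = 49522 - (8*7 + 6)*(5 - (8*7 + 6)) = 49522 - (56 + 6)*(5 - (56 + 6)) = 49522 - 62*(5 - 1*62) = 49522 - 62*(5 - 62) = 49522 - 62*(-57) = 49522 - 1*(-3534) = 49522 + 3534 = 53056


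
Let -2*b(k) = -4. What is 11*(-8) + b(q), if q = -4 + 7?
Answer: -86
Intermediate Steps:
q = 3
b(k) = 2 (b(k) = -1/2*(-4) = 2)
11*(-8) + b(q) = 11*(-8) + 2 = -88 + 2 = -86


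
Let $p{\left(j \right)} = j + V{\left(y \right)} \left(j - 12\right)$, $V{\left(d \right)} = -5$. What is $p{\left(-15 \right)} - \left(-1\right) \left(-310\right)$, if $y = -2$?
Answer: $-190$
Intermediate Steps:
$p{\left(j \right)} = 60 - 4 j$ ($p{\left(j \right)} = j - 5 \left(j - 12\right) = j - 5 \left(-12 + j\right) = j - \left(-60 + 5 j\right) = 60 - 4 j$)
$p{\left(-15 \right)} - \left(-1\right) \left(-310\right) = \left(60 - -60\right) - \left(-1\right) \left(-310\right) = \left(60 + 60\right) - 310 = 120 - 310 = -190$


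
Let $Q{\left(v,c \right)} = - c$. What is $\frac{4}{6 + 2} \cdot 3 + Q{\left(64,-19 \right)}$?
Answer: $\frac{41}{2} \approx 20.5$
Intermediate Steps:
$\frac{4}{6 + 2} \cdot 3 + Q{\left(64,-19 \right)} = \frac{4}{6 + 2} \cdot 3 - -19 = \frac{4}{8} \cdot 3 + 19 = 4 \cdot \frac{1}{8} \cdot 3 + 19 = \frac{1}{2} \cdot 3 + 19 = \frac{3}{2} + 19 = \frac{41}{2}$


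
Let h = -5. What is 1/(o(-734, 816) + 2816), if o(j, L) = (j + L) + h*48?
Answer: 1/2658 ≈ 0.00037622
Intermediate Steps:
o(j, L) = -240 + L + j (o(j, L) = (j + L) - 5*48 = (L + j) - 240 = -240 + L + j)
1/(o(-734, 816) + 2816) = 1/((-240 + 816 - 734) + 2816) = 1/(-158 + 2816) = 1/2658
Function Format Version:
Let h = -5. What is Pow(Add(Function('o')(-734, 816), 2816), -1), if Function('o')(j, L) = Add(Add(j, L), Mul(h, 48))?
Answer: Rational(1, 2658) ≈ 0.00037622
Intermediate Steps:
Function('o')(j, L) = Add(-240, L, j) (Function('o')(j, L) = Add(Add(j, L), Mul(-5, 48)) = Add(Add(L, j), -240) = Add(-240, L, j))
Pow(Add(Function('o')(-734, 816), 2816), -1) = Pow(Add(Add(-240, 816, -734), 2816), -1) = Pow(Add(-158, 2816), -1) = Pow(2658, -1) = Rational(1, 2658)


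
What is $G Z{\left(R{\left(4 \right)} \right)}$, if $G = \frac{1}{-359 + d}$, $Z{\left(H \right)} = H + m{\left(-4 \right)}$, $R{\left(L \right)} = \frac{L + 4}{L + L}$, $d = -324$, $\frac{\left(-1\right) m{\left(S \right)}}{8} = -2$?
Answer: $- \frac{17}{683} \approx -0.02489$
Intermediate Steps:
$m{\left(S \right)} = 16$ ($m{\left(S \right)} = \left(-8\right) \left(-2\right) = 16$)
$R{\left(L \right)} = \frac{4 + L}{2 L}$
$Z{\left(H \right)} = 16 + H$ ($Z{\left(H \right)} = H + 16 = 16 + H$)
$G = - \frac{1}{683}$ ($G = \frac{1}{-359 - 324} = \frac{1}{-683} = - \frac{1}{683} \approx -0.0014641$)
$G Z{\left(R{\left(4 \right)} \right)} = - \frac{16 + \frac{4 + 4}{2 \cdot 4}}{683} = - \frac{16 + \frac{1}{2} \cdot \frac{1}{4} \cdot 8}{683} = - \frac{16 + 1}{683} = \left(- \frac{1}{683}\right) 17 = - \frac{17}{683}$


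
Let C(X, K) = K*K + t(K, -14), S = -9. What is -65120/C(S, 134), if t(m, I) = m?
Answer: -6512/1809 ≈ -3.5998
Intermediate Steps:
C(X, K) = K + K**2 (C(X, K) = K*K + K = K**2 + K = K + K**2)
-65120/C(S, 134) = -65120*1/(134*(1 + 134)) = -65120/(134*135) = -65120/18090 = -65120*1/18090 = -6512/1809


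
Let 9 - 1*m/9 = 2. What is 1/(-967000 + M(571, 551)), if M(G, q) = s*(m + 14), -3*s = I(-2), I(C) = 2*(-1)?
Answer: -3/2900846 ≈ -1.0342e-6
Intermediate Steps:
m = 63 (m = 81 - 9*2 = 81 - 18 = 63)
I(C) = -2
s = ⅔ (s = -⅓*(-2) = ⅔ ≈ 0.66667)
M(G, q) = 154/3 (M(G, q) = 2*(63 + 14)/3 = (⅔)*77 = 154/3)
1/(-967000 + M(571, 551)) = 1/(-967000 + 154/3) = 1/(-2900846/3) = -3/2900846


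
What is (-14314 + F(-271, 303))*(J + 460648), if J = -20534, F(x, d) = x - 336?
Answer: -6566940994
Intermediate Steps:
F(x, d) = -336 + x
(-14314 + F(-271, 303))*(J + 460648) = (-14314 + (-336 - 271))*(-20534 + 460648) = (-14314 - 607)*440114 = -14921*440114 = -6566940994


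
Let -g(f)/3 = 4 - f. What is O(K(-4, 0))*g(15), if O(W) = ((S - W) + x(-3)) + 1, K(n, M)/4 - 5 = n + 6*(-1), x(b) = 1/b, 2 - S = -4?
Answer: 880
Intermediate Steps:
S = 6 (S = 2 - 1*(-4) = 2 + 4 = 6)
K(n, M) = -4 + 4*n (K(n, M) = 20 + 4*(n + 6*(-1)) = 20 + 4*(n - 6) = 20 + 4*(-6 + n) = 20 + (-24 + 4*n) = -4 + 4*n)
O(W) = 20/3 - W (O(W) = ((6 - W) + 1/(-3)) + 1 = ((6 - W) - ⅓) + 1 = (17/3 - W) + 1 = 20/3 - W)
g(f) = -12 + 3*f (g(f) = -3*(4 - f) = -12 + 3*f)
O(K(-4, 0))*g(15) = (20/3 - (-4 + 4*(-4)))*(-12 + 3*15) = (20/3 - (-4 - 16))*(-12 + 45) = (20/3 - 1*(-20))*33 = (20/3 + 20)*33 = (80/3)*33 = 880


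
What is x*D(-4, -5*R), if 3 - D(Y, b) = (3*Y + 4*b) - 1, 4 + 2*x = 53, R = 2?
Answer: 1372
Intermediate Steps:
x = 49/2 (x = -2 + (½)*53 = -2 + 53/2 = 49/2 ≈ 24.500)
D(Y, b) = 4 - 4*b - 3*Y (D(Y, b) = 3 - ((3*Y + 4*b) - 1) = 3 - (-1 + 3*Y + 4*b) = 3 + (1 - 4*b - 3*Y) = 4 - 4*b - 3*Y)
x*D(-4, -5*R) = 49*(4 - (-20)*2 - 3*(-4))/2 = 49*(4 - 4*(-10) + 12)/2 = 49*(4 + 40 + 12)/2 = (49/2)*56 = 1372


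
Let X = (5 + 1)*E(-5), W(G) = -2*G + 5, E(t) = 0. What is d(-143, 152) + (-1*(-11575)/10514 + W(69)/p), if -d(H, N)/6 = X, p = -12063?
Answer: 141027587/126830382 ≈ 1.1119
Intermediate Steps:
W(G) = 5 - 2*G
X = 0 (X = (5 + 1)*0 = 6*0 = 0)
d(H, N) = 0 (d(H, N) = -6*0 = 0)
d(-143, 152) + (-1*(-11575)/10514 + W(69)/p) = 0 + (-1*(-11575)/10514 + (5 - 2*69)/(-12063)) = 0 + (11575*(1/10514) + (5 - 138)*(-1/12063)) = 0 + (11575/10514 - 133*(-1/12063)) = 0 + (11575/10514 + 133/12063) = 0 + 141027587/126830382 = 141027587/126830382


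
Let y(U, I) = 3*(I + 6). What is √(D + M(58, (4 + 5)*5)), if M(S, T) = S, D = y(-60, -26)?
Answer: I*√2 ≈ 1.4142*I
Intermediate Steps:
y(U, I) = 18 + 3*I (y(U, I) = 3*(6 + I) = 18 + 3*I)
D = -60 (D = 18 + 3*(-26) = 18 - 78 = -60)
√(D + M(58, (4 + 5)*5)) = √(-60 + 58) = √(-2) = I*√2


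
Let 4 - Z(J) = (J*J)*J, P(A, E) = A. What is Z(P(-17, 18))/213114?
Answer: 149/6458 ≈ 0.023072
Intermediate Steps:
Z(J) = 4 - J**3 (Z(J) = 4 - J*J*J = 4 - J**2*J = 4 - J**3)
Z(P(-17, 18))/213114 = (4 - 1*(-17)**3)/213114 = (4 - 1*(-4913))*(1/213114) = (4 + 4913)*(1/213114) = 4917*(1/213114) = 149/6458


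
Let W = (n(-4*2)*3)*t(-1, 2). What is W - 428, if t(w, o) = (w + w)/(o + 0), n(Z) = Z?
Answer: -404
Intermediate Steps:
t(w, o) = 2*w/o (t(w, o) = (2*w)/o = 2*w/o)
W = 24 (W = (-4*2*3)*(2*(-1)/2) = (-8*3)*(2*(-1)*(½)) = -24*(-1) = 24)
W - 428 = 24 - 428 = -404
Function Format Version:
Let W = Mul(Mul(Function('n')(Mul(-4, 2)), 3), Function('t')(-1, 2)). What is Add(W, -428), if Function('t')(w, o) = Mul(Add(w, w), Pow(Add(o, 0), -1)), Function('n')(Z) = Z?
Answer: -404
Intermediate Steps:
Function('t')(w, o) = Mul(2, w, Pow(o, -1)) (Function('t')(w, o) = Mul(Mul(2, w), Pow(o, -1)) = Mul(2, w, Pow(o, -1)))
W = 24 (W = Mul(Mul(Mul(-4, 2), 3), Mul(2, -1, Pow(2, -1))) = Mul(Mul(-8, 3), Mul(2, -1, Rational(1, 2))) = Mul(-24, -1) = 24)
Add(W, -428) = Add(24, -428) = -404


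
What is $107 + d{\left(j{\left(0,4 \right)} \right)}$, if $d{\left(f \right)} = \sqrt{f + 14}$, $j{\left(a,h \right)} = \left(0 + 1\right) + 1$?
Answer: $111$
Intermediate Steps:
$j{\left(a,h \right)} = 2$ ($j{\left(a,h \right)} = 1 + 1 = 2$)
$d{\left(f \right)} = \sqrt{14 + f}$
$107 + d{\left(j{\left(0,4 \right)} \right)} = 107 + \sqrt{14 + 2} = 107 + \sqrt{16} = 107 + 4 = 111$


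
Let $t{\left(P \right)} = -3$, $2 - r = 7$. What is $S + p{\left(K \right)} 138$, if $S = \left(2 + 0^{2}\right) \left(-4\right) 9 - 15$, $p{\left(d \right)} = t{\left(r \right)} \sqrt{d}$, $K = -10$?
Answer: $-87 - 414 i \sqrt{10} \approx -87.0 - 1309.2 i$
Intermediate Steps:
$r = -5$ ($r = 2 - 7 = -5$)
$p{\left(d \right)} = - 3 \sqrt{d}$
$S = -87$ ($S = \left(2 + 0\right) \left(-4\right) 9 - 15 = 2 \left(-4\right) 9 - 15 = \left(-8\right) 9 - 15 = -72 - 15 = -87$)
$S + p{\left(K \right)} 138 = -87 + - 3 \sqrt{-10} \cdot 138 = -87 + - 3 i \sqrt{10} \cdot 138 = -87 - 414 i \sqrt{10}$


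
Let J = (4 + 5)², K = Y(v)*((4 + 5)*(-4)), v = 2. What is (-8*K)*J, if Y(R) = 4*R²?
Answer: 373248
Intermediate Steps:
K = -576 (K = (4*2²)*((4 + 5)*(-4)) = (4*4)*(9*(-4)) = 16*(-36) = -576)
J = 81 (J = 9² = 81)
(-8*K)*J = -8*(-576)*81 = 4608*81 = 373248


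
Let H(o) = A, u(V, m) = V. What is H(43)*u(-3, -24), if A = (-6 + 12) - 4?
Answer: -6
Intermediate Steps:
A = 2 (A = 6 - 4 = 2)
H(o) = 2
H(43)*u(-3, -24) = 2*(-3) = -6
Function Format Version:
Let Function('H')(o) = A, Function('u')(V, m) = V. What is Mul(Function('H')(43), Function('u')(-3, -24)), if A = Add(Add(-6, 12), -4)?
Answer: -6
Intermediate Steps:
A = 2 (A = Add(6, -4) = 2)
Function('H')(o) = 2
Mul(Function('H')(43), Function('u')(-3, -24)) = Mul(2, -3) = -6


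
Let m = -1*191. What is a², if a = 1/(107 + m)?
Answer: 1/7056 ≈ 0.00014172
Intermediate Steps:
m = -191
a = -1/84 (a = 1/(107 - 191) = 1/(-84) = -1/84 ≈ -0.011905)
a² = (-1/84)² = 1/7056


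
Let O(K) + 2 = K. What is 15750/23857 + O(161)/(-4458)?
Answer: 22140079/35451502 ≈ 0.62452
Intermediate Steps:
O(K) = -2 + K
15750/23857 + O(161)/(-4458) = 15750/23857 + (-2 + 161)/(-4458) = 15750*(1/23857) + 159*(-1/4458) = 15750/23857 - 53/1486 = 22140079/35451502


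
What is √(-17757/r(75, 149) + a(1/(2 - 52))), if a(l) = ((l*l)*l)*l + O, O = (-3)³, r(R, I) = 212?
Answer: I*√1944520309691/132500 ≈ 10.524*I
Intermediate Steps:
O = -27
a(l) = -27 + l⁴ (a(l) = ((l*l)*l)*l - 27 = (l²*l)*l - 27 = l³*l - 27 = l⁴ - 27 = -27 + l⁴)
√(-17757/r(75, 149) + a(1/(2 - 52))) = √(-17757/212 + (-27 + (1/(2 - 52))⁴)) = √(-17757*1/212 + (-27 + (1/(-50))⁴)) = √(-17757/212 + (-27 + (-1/50)⁴)) = √(-17757/212 + (-27 + 1/6250000)) = √(-17757/212 - 168749999/6250000) = √(-36689062447/331250000) = I*√1944520309691/132500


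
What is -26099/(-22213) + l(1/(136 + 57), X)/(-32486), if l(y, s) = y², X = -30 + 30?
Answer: 31581643372173/26879307433982 ≈ 1.1749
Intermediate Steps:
X = 0
-26099/(-22213) + l(1/(136 + 57), X)/(-32486) = -26099/(-22213) + (1/(136 + 57))²/(-32486) = -26099*(-1/22213) + (1/193)²*(-1/32486) = 26099/22213 + (1/193)²*(-1/32486) = 26099/22213 + (1/37249)*(-1/32486) = 26099/22213 - 1/1210071014 = 31581643372173/26879307433982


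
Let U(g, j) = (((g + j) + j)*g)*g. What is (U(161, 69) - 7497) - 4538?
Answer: 7738344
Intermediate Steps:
U(g, j) = g²*(g + 2*j) (U(g, j) = ((g + 2*j)*g)*g = (g*(g + 2*j))*g = g²*(g + 2*j))
(U(161, 69) - 7497) - 4538 = (161²*(161 + 2*69) - 7497) - 4538 = (25921*(161 + 138) - 7497) - 4538 = (25921*299 - 7497) - 4538 = (7750379 - 7497) - 4538 = 7742882 - 4538 = 7738344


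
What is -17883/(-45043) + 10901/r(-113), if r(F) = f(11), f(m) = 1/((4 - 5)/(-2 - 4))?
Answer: 491121041/270258 ≈ 1817.2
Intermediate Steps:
f(m) = 6 (f(m) = 1/(-1/(-6)) = 1/(-1*(-⅙)) = 1/(⅙) = 6)
r(F) = 6
-17883/(-45043) + 10901/r(-113) = -17883/(-45043) + 10901/6 = -17883*(-1/45043) + 10901*(⅙) = 17883/45043 + 10901/6 = 491121041/270258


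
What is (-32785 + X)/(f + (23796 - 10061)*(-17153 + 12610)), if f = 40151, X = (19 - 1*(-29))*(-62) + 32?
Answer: 35729/62357954 ≈ 0.00057297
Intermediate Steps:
X = -2944 (X = (19 + 29)*(-62) + 32 = 48*(-62) + 32 = -2976 + 32 = -2944)
(-32785 + X)/(f + (23796 - 10061)*(-17153 + 12610)) = (-32785 - 2944)/(40151 + (23796 - 10061)*(-17153 + 12610)) = -35729/(40151 + 13735*(-4543)) = -35729/(40151 - 62398105) = -35729/(-62357954) = -35729*(-1/62357954) = 35729/62357954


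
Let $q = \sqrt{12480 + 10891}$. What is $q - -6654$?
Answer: $6654 + \sqrt{23371} \approx 6806.9$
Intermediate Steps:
$q = \sqrt{23371} \approx 152.88$
$q - -6654 = \sqrt{23371} - -6654 = \sqrt{23371} + 6654 = 6654 + \sqrt{23371}$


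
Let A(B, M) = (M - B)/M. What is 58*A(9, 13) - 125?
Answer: -1393/13 ≈ -107.15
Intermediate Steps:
A(B, M) = (M - B)/M
58*A(9, 13) - 125 = 58*((13 - 1*9)/13) - 125 = 58*((13 - 9)/13) - 125 = 58*((1/13)*4) - 125 = 58*(4/13) - 125 = 232/13 - 125 = -1393/13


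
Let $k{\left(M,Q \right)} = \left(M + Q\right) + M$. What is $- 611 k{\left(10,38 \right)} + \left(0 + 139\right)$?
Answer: $-35299$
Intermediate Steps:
$k{\left(M,Q \right)} = Q + 2 M$
$- 611 k{\left(10,38 \right)} + \left(0 + 139\right) = - 611 \left(38 + 2 \cdot 10\right) + \left(0 + 139\right) = - 611 \left(38 + 20\right) + 139 = \left(-611\right) 58 + 139 = -35438 + 139 = -35299$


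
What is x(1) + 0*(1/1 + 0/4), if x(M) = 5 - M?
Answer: 4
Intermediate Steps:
x(1) + 0*(1/1 + 0/4) = (5 - 1*1) + 0*(1/1 + 0/4) = (5 - 1) + 0*(1*1 + 0*(1/4)) = 4 + 0*(1 + 0) = 4 + 0*1 = 4 + 0 = 4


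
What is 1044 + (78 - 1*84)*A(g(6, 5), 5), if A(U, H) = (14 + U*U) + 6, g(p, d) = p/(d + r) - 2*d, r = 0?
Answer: 11484/25 ≈ 459.36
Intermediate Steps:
g(p, d) = -2*d + p/d (g(p, d) = p/(d + 0) - 2*d = p/d - 2*d = -2*d + p/d)
A(U, H) = 20 + U² (A(U, H) = (14 + U²) + 6 = 20 + U²)
1044 + (78 - 1*84)*A(g(6, 5), 5) = 1044 + (78 - 1*84)*(20 + (-2*5 + 6/5)²) = 1044 + (78 - 84)*(20 + (-10 + 6*(⅕))²) = 1044 - 6*(20 + (-10 + 6/5)²) = 1044 - 6*(20 + (-44/5)²) = 1044 - 6*(20 + 1936/25) = 1044 - 6*2436/25 = 1044 - 14616/25 = 11484/25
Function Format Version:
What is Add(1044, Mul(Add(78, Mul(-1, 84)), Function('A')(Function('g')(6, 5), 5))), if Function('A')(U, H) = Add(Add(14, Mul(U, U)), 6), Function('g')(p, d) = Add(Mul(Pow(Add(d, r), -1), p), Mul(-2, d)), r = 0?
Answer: Rational(11484, 25) ≈ 459.36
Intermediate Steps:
Function('g')(p, d) = Add(Mul(-2, d), Mul(p, Pow(d, -1))) (Function('g')(p, d) = Add(Mul(Pow(Add(d, 0), -1), p), Mul(-2, d)) = Add(Mul(Pow(d, -1), p), Mul(-2, d)) = Add(Mul(p, Pow(d, -1)), Mul(-2, d)) = Add(Mul(-2, d), Mul(p, Pow(d, -1))))
Function('A')(U, H) = Add(20, Pow(U, 2)) (Function('A')(U, H) = Add(Add(14, Pow(U, 2)), 6) = Add(20, Pow(U, 2)))
Add(1044, Mul(Add(78, Mul(-1, 84)), Function('A')(Function('g')(6, 5), 5))) = Add(1044, Mul(Add(78, Mul(-1, 84)), Add(20, Pow(Add(Mul(-2, 5), Mul(6, Pow(5, -1))), 2)))) = Add(1044, Mul(Add(78, -84), Add(20, Pow(Add(-10, Mul(6, Rational(1, 5))), 2)))) = Add(1044, Mul(-6, Add(20, Pow(Add(-10, Rational(6, 5)), 2)))) = Add(1044, Mul(-6, Add(20, Pow(Rational(-44, 5), 2)))) = Add(1044, Mul(-6, Add(20, Rational(1936, 25)))) = Add(1044, Mul(-6, Rational(2436, 25))) = Add(1044, Rational(-14616, 25)) = Rational(11484, 25)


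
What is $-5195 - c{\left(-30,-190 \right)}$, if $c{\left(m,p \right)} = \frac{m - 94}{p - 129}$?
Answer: $- \frac{1657329}{319} \approx -5195.4$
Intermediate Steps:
$c{\left(m,p \right)} = \frac{-94 + m}{-129 + p}$
$-5195 - c{\left(-30,-190 \right)} = -5195 - \frac{-94 - 30}{-129 - 190} = -5195 - \frac{1}{-319} \left(-124\right) = -5195 - \left(- \frac{1}{319}\right) \left(-124\right) = -5195 - \frac{124}{319} = - \frac{1657329}{319}$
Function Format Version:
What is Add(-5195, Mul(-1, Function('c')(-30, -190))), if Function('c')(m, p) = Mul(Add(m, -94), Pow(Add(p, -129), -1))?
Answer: Rational(-1657329, 319) ≈ -5195.4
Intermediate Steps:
Function('c')(m, p) = Mul(Pow(Add(-129, p), -1), Add(-94, m)) (Function('c')(m, p) = Mul(Add(-94, m), Pow(Add(-129, p), -1)) = Mul(Pow(Add(-129, p), -1), Add(-94, m)))
Add(-5195, Mul(-1, Function('c')(-30, -190))) = Add(-5195, Mul(-1, Mul(Pow(Add(-129, -190), -1), Add(-94, -30)))) = Add(-5195, Mul(-1, Mul(Pow(-319, -1), -124))) = Add(-5195, Mul(-1, Mul(Rational(-1, 319), -124))) = Add(-5195, Mul(-1, Rational(124, 319))) = Add(-5195, Rational(-124, 319)) = Rational(-1657329, 319)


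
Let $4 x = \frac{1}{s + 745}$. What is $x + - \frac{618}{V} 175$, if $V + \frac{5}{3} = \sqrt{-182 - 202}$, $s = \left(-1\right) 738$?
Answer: $\frac{45426481}{97468} + \frac{7786800 i \sqrt{6}}{3481} \approx 466.07 + 5479.4 i$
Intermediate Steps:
$s = -738$
$V = - \frac{5}{3} + 8 i \sqrt{6}$ ($V = - \frac{5}{3} + \sqrt{-182 - 202} = - \frac{5}{3} + \sqrt{-384} = - \frac{5}{3} + 8 i \sqrt{6} \approx -1.6667 + 19.596 i$)
$x = \frac{1}{28}$ ($x = \frac{1}{4 \left(-738 + 745\right)} = \frac{1}{4 \cdot 7} = \frac{1}{4} \cdot \frac{1}{7} = \frac{1}{28} \approx 0.035714$)
$x + - \frac{618}{V} 175 = \frac{1}{28} + - \frac{618}{- \frac{5}{3} + 8 i \sqrt{6}} \cdot 175 = \frac{1}{28} - \frac{108150}{- \frac{5}{3} + 8 i \sqrt{6}}$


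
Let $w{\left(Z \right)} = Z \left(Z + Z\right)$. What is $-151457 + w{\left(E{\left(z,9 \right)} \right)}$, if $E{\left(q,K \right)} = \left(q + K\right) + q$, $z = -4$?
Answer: $-151455$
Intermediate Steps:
$E{\left(q,K \right)} = K + 2 q$ ($E{\left(q,K \right)} = \left(K + q\right) + q = K + 2 q$)
$w{\left(Z \right)} = 2 Z^{2}$ ($w{\left(Z \right)} = Z 2 Z = 2 Z^{2}$)
$-151457 + w{\left(E{\left(z,9 \right)} \right)} = -151457 + 2 \left(9 + 2 \left(-4\right)\right)^{2} = -151457 + 2 \left(9 - 8\right)^{2} = -151457 + 2 \cdot 1^{2} = -151457 + 2 \cdot 1 = -151457 + 2 = -151455$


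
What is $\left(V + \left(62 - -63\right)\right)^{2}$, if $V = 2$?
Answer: $16129$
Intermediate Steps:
$\left(V + \left(62 - -63\right)\right)^{2} = \left(2 + \left(62 - -63\right)\right)^{2} = \left(2 + \left(62 + 63\right)\right)^{2} = \left(2 + 125\right)^{2} = 127^{2} = 16129$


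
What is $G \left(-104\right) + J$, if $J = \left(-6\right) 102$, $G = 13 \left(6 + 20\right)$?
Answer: $-35764$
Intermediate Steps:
$G = 338$ ($G = 13 \cdot 26 = 338$)
$J = -612$
$G \left(-104\right) + J = 338 \left(-104\right) - 612 = -35152 - 612 = -35764$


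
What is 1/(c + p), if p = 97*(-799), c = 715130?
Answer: 1/637627 ≈ 1.5683e-6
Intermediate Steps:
p = -77503
1/(c + p) = 1/(715130 - 77503) = 1/637627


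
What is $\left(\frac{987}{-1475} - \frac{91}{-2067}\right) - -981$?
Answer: $\frac{229922417}{234525} \approx 980.38$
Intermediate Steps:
$\left(\frac{987}{-1475} - \frac{91}{-2067}\right) - -981 = \left(987 \left(- \frac{1}{1475}\right) - - \frac{7}{159}\right) + 981 = \left(- \frac{987}{1475} + \frac{7}{159}\right) + 981 = - \frac{146608}{234525} + 981 = \frac{229922417}{234525}$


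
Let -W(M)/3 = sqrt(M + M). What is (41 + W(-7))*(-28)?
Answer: -1148 + 84*I*sqrt(14) ≈ -1148.0 + 314.3*I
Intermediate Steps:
W(M) = -3*sqrt(2)*sqrt(M) (W(M) = -3*sqrt(M + M) = -3*sqrt(2)*sqrt(M))
(41 + W(-7))*(-28) = (41 - 3*sqrt(2)*sqrt(-7))*(-28) = (41 - 3*sqrt(2)*I*sqrt(7))*(-28) = (41 - 3*I*sqrt(14))*(-28) = -1148 + 84*I*sqrt(14)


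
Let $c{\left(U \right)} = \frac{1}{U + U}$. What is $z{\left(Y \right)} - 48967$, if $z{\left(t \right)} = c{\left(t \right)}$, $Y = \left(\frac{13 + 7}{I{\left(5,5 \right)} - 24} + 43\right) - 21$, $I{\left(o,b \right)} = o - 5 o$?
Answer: $- \frac{23210347}{474} \approx -48967.0$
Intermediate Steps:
$I{\left(o,b \right)} = - 4 o$
$Y = \frac{237}{11}$ ($Y = \left(\frac{13 + 7}{\left(-4\right) 5 - 24} + 43\right) - 21 = \left(\frac{20}{-20 - 24} + 43\right) - 21 = \left(\frac{20}{-44} + 43\right) - 21 = \left(20 \left(- \frac{1}{44}\right) + 43\right) - 21 = \left(- \frac{5}{11} + 43\right) - 21 = \frac{468}{11} - 21 = \frac{237}{11} \approx 21.545$)
$c{\left(U \right)} = \frac{1}{2 U}$
$z{\left(t \right)} = \frac{1}{2 t}$
$z{\left(Y \right)} - 48967 = \frac{1}{2 \cdot \frac{237}{11}} - 48967 = \frac{1}{2} \cdot \frac{11}{237} - 48967 = \frac{11}{474} - 48967 = - \frac{23210347}{474}$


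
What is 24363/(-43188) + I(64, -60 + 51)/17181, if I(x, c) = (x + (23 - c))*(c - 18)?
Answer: -19649037/27481964 ≈ -0.71498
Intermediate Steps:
I(x, c) = (-18 + c)*(23 + x - c) (I(x, c) = (23 + x - c)*(-18 + c) = (-18 + c)*(23 + x - c))
24363/(-43188) + I(64, -60 + 51)/17181 = 24363/(-43188) + (-414 - (-60 + 51)² - 18*64 + 41*(-60 + 51) + (-60 + 51)*64)/17181 = 24363*(-1/43188) + (-414 - 1*(-9)² - 1152 + 41*(-9) - 9*64)*(1/17181) = -8121/14396 + (-414 - 1*81 - 1152 - 369 - 576)*(1/17181) = -8121/14396 + (-414 - 81 - 1152 - 369 - 576)*(1/17181) = -8121/14396 - 2592*1/17181 = -8121/14396 - 288/1909 = -19649037/27481964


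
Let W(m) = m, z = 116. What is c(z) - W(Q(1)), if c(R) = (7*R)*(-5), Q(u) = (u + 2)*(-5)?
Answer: -4045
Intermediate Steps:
Q(u) = -10 - 5*u (Q(u) = (2 + u)*(-5) = -10 - 5*u)
c(R) = -35*R
c(z) - W(Q(1)) = -35*116 - (-10 - 5*1) = -4060 - (-10 - 5) = -4060 - 1*(-15) = -4060 + 15 = -4045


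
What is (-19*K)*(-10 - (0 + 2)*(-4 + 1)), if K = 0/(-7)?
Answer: 0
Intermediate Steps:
K = 0 (K = 0*(-⅐) = 0)
(-19*K)*(-10 - (0 + 2)*(-4 + 1)) = (-19*0)*(-10 - (0 + 2)*(-4 + 1)) = 0*(-10 - 2*(-3)) = 0*(-10 - 1*(-6)) = 0*(-10 + 6) = 0*(-4) = 0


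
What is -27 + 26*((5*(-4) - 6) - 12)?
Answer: -1015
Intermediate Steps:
-27 + 26*((5*(-4) - 6) - 12) = -27 + 26*((-20 - 6) - 12) = -27 + 26*(-26 - 12) = -27 + 26*(-38) = -27 - 988 = -1015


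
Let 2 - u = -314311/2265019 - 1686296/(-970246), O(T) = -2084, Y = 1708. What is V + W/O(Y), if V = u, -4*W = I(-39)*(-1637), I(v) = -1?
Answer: 5469588198434309/9159703603641232 ≈ 0.59714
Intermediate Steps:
W = -1637/4 (W = -(-1)*(-1637)/4 = -¼*1637 = -1637/4 ≈ -409.25)
u = 440358880115/1098812812337 (u = 2 - (-314311/2265019 - 1686296/(-970246)) = 2 - (-314311*1/2265019 - 1686296*(-1/970246)) = 2 - (-314311/2265019 + 843148/485123) = 2 - 1*1757266744559/1098812812337 = 2 - 1757266744559/1098812812337 = 440358880115/1098812812337 ≈ 0.40076)
V = 440358880115/1098812812337 ≈ 0.40076
V + W/O(Y) = 440358880115/1098812812337 - 1637/4/(-2084) = 440358880115/1098812812337 - 1637/4*(-1/2084) = 440358880115/1098812812337 + 1637/8336 = 5469588198434309/9159703603641232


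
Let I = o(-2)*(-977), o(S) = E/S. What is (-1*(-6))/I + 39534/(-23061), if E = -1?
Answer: -12967150/7510199 ≈ -1.7266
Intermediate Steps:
o(S) = -1/S
I = -977/2 (I = -1/(-2)*(-977) = -1*(-½)*(-977) = (½)*(-977) = -977/2 ≈ -488.50)
(-1*(-6))/I + 39534/(-23061) = (-1*(-6))/(-977/2) + 39534/(-23061) = 6*(-2/977) + 39534*(-1/23061) = -12/977 - 13178/7687 = -12967150/7510199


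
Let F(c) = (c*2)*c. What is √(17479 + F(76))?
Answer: √29031 ≈ 170.38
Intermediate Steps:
F(c) = 2*c² (F(c) = (2*c)*c = 2*c²)
√(17479 + F(76)) = √(17479 + 2*76²) = √(17479 + 2*5776) = √(17479 + 11552) = √29031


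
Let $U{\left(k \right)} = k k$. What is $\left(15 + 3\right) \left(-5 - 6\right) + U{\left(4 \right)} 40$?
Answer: $442$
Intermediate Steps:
$U{\left(k \right)} = k^{2}$
$\left(15 + 3\right) \left(-5 - 6\right) + U{\left(4 \right)} 40 = \left(15 + 3\right) \left(-5 - 6\right) + 4^{2} \cdot 40 = 18 \left(-11\right) + 16 \cdot 40 = -198 + 640 = 442$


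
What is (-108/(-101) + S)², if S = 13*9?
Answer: 142205625/10201 ≈ 13940.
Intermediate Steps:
S = 117
(-108/(-101) + S)² = (-108/(-101) + 117)² = (-108*(-1/101) + 117)² = (108/101 + 117)² = (11925/101)² = 142205625/10201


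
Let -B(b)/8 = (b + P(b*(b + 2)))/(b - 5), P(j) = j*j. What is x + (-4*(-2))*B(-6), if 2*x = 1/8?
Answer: 583691/176 ≈ 3316.4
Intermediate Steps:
P(j) = j**2
x = 1/16 (x = (1/2)/8 = (1/2)*(1/8) = 1/16 ≈ 0.062500)
B(b) = -8*(b + b**2*(2 + b)**2)/(-5 + b) (B(b) = -8*(b + (b*(b + 2))**2)/(b - 5) = -8*(b + (b*(2 + b))**2)/(-5 + b) = -8*(b + b**2*(2 + b)**2)/(-5 + b))
x + (-4*(-2))*B(-6) = 1/16 + (-4*(-2))*(8*(-6)*(-1 - 1*(-6)*(2 - 6)**2)/(-5 - 6)) = 1/16 + 8*(8*(-6)*(-1 - 1*(-6)*(-4)**2)/(-11)) = 1/16 + 8*(8*(-6)*(-1/11)*(-1 - 1*(-6)*16)) = 1/16 + 8*(8*(-6)*(-1/11)*(-1 + 96)) = 1/16 + 8*(8*(-6)*(-1/11)*95) = 1/16 + 8*(4560/11) = 1/16 + 36480/11 = 583691/176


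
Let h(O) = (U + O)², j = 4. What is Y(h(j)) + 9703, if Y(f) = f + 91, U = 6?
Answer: 9894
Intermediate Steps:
h(O) = (6 + O)²
Y(f) = 91 + f
Y(h(j)) + 9703 = (91 + (6 + 4)²) + 9703 = (91 + 10²) + 9703 = (91 + 100) + 9703 = 191 + 9703 = 9894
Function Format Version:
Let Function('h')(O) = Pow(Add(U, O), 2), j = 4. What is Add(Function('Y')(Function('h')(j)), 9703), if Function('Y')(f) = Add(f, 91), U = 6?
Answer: 9894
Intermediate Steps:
Function('h')(O) = Pow(Add(6, O), 2)
Function('Y')(f) = Add(91, f)
Add(Function('Y')(Function('h')(j)), 9703) = Add(Add(91, Pow(Add(6, 4), 2)), 9703) = Add(Add(91, Pow(10, 2)), 9703) = Add(Add(91, 100), 9703) = Add(191, 9703) = 9894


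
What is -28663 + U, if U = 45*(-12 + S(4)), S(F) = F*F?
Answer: -28483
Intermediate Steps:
S(F) = F²
U = 180 (U = 45*(-12 + 4²) = 45*(-12 + 16) = 45*4 = 180)
-28663 + U = -28663 + 180 = -28483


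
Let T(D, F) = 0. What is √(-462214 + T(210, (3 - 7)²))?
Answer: I*√462214 ≈ 679.86*I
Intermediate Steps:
√(-462214 + T(210, (3 - 7)²)) = √(-462214 + 0) = √(-462214) = I*√462214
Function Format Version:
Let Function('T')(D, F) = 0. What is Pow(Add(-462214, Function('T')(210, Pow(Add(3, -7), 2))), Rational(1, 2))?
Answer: Mul(I, Pow(462214, Rational(1, 2))) ≈ Mul(679.86, I)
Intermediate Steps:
Pow(Add(-462214, Function('T')(210, Pow(Add(3, -7), 2))), Rational(1, 2)) = Pow(Add(-462214, 0), Rational(1, 2)) = Pow(-462214, Rational(1, 2)) = Mul(I, Pow(462214, Rational(1, 2)))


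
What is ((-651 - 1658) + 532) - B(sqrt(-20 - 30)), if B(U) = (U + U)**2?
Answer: -1577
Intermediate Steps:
B(U) = 4*U**2 (B(U) = (2*U)**2 = 4*U**2)
((-651 - 1658) + 532) - B(sqrt(-20 - 30)) = ((-651 - 1658) + 532) - 4*(sqrt(-20 - 30))**2 = (-2309 + 532) - 4*(sqrt(-50))**2 = -1777 - 4*(5*I*sqrt(2))**2 = -1777 - 4*(-50) = -1777 - 1*(-200) = -1777 + 200 = -1577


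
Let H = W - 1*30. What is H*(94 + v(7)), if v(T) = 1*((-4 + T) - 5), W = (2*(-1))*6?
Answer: -3864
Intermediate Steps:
W = -12 (W = -2*6 = -12)
v(T) = -9 + T (v(T) = 1*(-9 + T) = -9 + T)
H = -42 (H = -12 - 1*30 = -12 - 30 = -42)
H*(94 + v(7)) = -42*(94 + (-9 + 7)) = -42*(94 - 2) = -42*92 = -3864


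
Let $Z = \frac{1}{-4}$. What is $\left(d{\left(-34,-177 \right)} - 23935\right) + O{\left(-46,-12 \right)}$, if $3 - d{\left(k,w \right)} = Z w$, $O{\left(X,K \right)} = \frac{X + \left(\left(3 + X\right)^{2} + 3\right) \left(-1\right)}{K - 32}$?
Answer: $- \frac{1053057}{44} \approx -23933.0$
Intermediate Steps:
$Z = - \frac{1}{4} \approx -0.25$
$O{\left(X,K \right)} = \frac{-3 + X - \left(3 + X\right)^{2}}{-32 + K}$ ($O{\left(X,K \right)} = \frac{X + \left(3 + \left(3 + X\right)^{2}\right) \left(-1\right)}{-32 + K} = \frac{X - \left(3 + \left(3 + X\right)^{2}\right)}{-32 + K} = \frac{-3 + X - \left(3 + X\right)^{2}}{-32 + K}$)
$d{\left(k,w \right)} = 3 + \frac{w}{4}$ ($d{\left(k,w \right)} = 3 - - \frac{w}{4} = 3 + \frac{w}{4}$)
$\left(d{\left(-34,-177 \right)} - 23935\right) + O{\left(-46,-12 \right)} = \left(\left(3 + \frac{1}{4} \left(-177\right)\right) - 23935\right) + \frac{-3 - 46 - \left(3 - 46\right)^{2}}{-32 - 12} = \left(\left(3 - \frac{177}{4}\right) - 23935\right) + \frac{-3 - 46 - \left(-43\right)^{2}}{-44} = \left(- \frac{165}{4} - 23935\right) - \frac{-3 - 46 - 1849}{44} = - \frac{95905}{4} - \frac{-3 - 46 - 1849}{44} = - \frac{95905}{4} - - \frac{949}{22} = - \frac{95905}{4} + \frac{949}{22} = - \frac{1053057}{44}$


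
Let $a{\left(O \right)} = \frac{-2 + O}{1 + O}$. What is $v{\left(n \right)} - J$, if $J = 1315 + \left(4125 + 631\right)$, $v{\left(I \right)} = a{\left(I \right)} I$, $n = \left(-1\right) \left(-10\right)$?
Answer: $- \frac{66701}{11} \approx -6063.7$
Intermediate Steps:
$a{\left(O \right)} = \frac{-2 + O}{1 + O}$
$n = 10$
$v{\left(I \right)} = \frac{I \left(-2 + I\right)}{1 + I}$ ($v{\left(I \right)} = \frac{-2 + I}{1 + I} I = \frac{I \left(-2 + I\right)}{1 + I}$)
$J = 6071$ ($J = 1315 + 4756 = 6071$)
$v{\left(n \right)} - J = \frac{10 \left(-2 + 10\right)}{1 + 10} - 6071 = 10 \cdot \frac{1}{11} \cdot 8 - 6071 = \frac{80}{11} - 6071 = - \frac{66701}{11}$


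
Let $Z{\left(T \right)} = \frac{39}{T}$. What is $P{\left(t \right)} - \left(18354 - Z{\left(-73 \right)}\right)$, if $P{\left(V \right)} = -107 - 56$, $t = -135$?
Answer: $- \frac{1351780}{73} \approx -18518.0$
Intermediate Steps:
$P{\left(V \right)} = -163$
$P{\left(t \right)} - \left(18354 - Z{\left(-73 \right)}\right) = -163 - \left(18354 - \frac{39}{-73}\right) = -163 - \left(18354 - 39 \left(- \frac{1}{73}\right)\right) = -163 - \left(18354 - - \frac{39}{73}\right) = -163 - \left(18354 + \frac{39}{73}\right) = -163 - \frac{1339881}{73} = - \frac{1351780}{73}$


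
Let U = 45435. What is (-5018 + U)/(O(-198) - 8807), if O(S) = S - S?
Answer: -40417/8807 ≈ -4.5892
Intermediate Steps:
O(S) = 0
(-5018 + U)/(O(-198) - 8807) = (-5018 + 45435)/(0 - 8807) = 40417/(-8807) = 40417*(-1/8807) = -40417/8807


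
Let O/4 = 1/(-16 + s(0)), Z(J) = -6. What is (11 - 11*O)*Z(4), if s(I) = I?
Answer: -165/2 ≈ -82.500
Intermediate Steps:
O = -¼ (O = 4/(-16 + 0) = 4/(-16) = 4*(-1/16) = -¼ ≈ -0.25000)
(11 - 11*O)*Z(4) = (11 - 11*(-¼))*(-6) = (11 + 11/4)*(-6) = (55/4)*(-6) = -165/2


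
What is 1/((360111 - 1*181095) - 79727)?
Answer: 1/99289 ≈ 1.0072e-5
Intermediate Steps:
1/((360111 - 1*181095) - 79727) = 1/((360111 - 181095) - 79727) = 1/(179016 - 79727) = 1/99289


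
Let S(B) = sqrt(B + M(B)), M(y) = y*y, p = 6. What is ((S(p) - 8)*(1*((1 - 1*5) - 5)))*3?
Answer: 216 - 27*sqrt(42) ≈ 41.020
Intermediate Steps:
M(y) = y**2
S(B) = sqrt(B + B**2)
((S(p) - 8)*(1*((1 - 1*5) - 5)))*3 = ((sqrt(6*(1 + 6)) - 8)*(1*((1 - 1*5) - 5)))*3 = ((sqrt(6*7) - 8)*(1*((1 - 5) - 5)))*3 = ((sqrt(42) - 8)*(1*(-4 - 5)))*3 = ((-8 + sqrt(42))*(1*(-9)))*3 = ((-8 + sqrt(42))*(-9))*3 = (72 - 9*sqrt(42))*3 = 216 - 27*sqrt(42)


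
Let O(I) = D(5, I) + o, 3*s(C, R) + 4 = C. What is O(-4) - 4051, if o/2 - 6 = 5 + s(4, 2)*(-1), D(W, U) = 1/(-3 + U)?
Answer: -28204/7 ≈ -4029.1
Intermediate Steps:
s(C, R) = -4/3 + C/3
o = 22 (o = 12 + 2*(5 + (-4/3 + (1/3)*4)*(-1)) = 12 + 2*(5 + (-4/3 + 4/3)*(-1)) = 12 + 2*(5 + 0*(-1)) = 12 + 2*(5 + 0) = 12 + 2*5 = 12 + 10 = 22)
O(I) = 22 + 1/(-3 + I) (O(I) = 1/(-3 + I) + 22 = 22 + 1/(-3 + I))
O(-4) - 4051 = (-65 + 22*(-4))/(-3 - 4) - 4051 = (-65 - 88)/(-7) - 4051 = -1/7*(-153) - 4051 = 153/7 - 4051 = -28204/7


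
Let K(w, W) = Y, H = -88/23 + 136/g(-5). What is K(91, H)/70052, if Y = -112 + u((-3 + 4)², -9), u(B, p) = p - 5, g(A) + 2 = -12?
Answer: -63/35026 ≈ -0.0017987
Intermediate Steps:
g(A) = -14 (g(A) = -2 - 12 = -14)
u(B, p) = -5 + p
H = -2180/161 (H = -88/23 + 136/(-14) = -88*1/23 + 136*(-1/14) = -88/23 - 68/7 = -2180/161 ≈ -13.540)
Y = -126 (Y = -112 + (-5 - 9) = -112 - 14 = -126)
K(w, W) = -126
K(91, H)/70052 = -126/70052 = -126*1/70052 = -63/35026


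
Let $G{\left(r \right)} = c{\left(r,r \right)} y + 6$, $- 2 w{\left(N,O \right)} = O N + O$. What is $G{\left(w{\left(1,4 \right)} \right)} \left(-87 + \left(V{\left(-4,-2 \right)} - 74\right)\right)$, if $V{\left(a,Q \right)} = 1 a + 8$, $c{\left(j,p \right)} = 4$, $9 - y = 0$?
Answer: $-6594$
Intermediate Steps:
$y = 9$ ($y = 9 - 0 = 9 + 0 = 9$)
$w{\left(N,O \right)} = - \frac{O}{2} - \frac{N O}{2}$ ($w{\left(N,O \right)} = - \frac{O N + O}{2} = - \frac{N O + O}{2} = - \frac{O + N O}{2} = - \frac{O}{2} - \frac{N O}{2}$)
$V{\left(a,Q \right)} = 8 + a$ ($V{\left(a,Q \right)} = a + 8 = 8 + a$)
$G{\left(r \right)} = 42$ ($G{\left(r \right)} = 4 \cdot 9 + 6 = 36 + 6 = 42$)
$G{\left(w{\left(1,4 \right)} \right)} \left(-87 + \left(V{\left(-4,-2 \right)} - 74\right)\right) = 42 \left(-87 + \left(\left(8 - 4\right) - 74\right)\right) = 42 \left(-87 + \left(4 - 74\right)\right) = 42 \left(-87 - 70\right) = 42 \left(-157\right) = -6594$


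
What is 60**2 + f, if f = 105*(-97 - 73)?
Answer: -14250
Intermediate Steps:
f = -17850 (f = 105*(-170) = -17850)
60**2 + f = 60**2 - 17850 = 3600 - 17850 = -14250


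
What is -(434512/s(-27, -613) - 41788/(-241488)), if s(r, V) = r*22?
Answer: 161889833/221364 ≈ 731.33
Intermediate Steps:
s(r, V) = 22*r
-(434512/s(-27, -613) - 41788/(-241488)) = -(434512/((22*(-27))) - 41788/(-241488)) = -(434512/(-594) - 41788*(-1/241488)) = -(434512*(-1/594) + 10447/60372) = -(-217256/297 + 10447/60372) = -1*(-161889833/221364) = 161889833/221364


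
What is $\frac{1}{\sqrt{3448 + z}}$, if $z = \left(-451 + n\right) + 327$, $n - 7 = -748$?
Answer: $\frac{\sqrt{287}}{861} \approx 0.019676$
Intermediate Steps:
$n = -741$ ($n = 7 - 748 = -741$)
$z = -865$ ($z = \left(-451 - 741\right) + 327 = -1192 + 327 = -865$)
$\frac{1}{\sqrt{3448 + z}} = \frac{1}{\sqrt{3448 - 865}} = \frac{1}{\sqrt{2583}} = \frac{1}{3 \sqrt{287}} = \frac{\sqrt{287}}{861}$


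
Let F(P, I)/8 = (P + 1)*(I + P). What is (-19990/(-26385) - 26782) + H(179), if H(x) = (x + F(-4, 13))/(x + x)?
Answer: -50594407777/1889166 ≈ -26781.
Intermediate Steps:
F(P, I) = 8*(1 + P)*(I + P) (F(P, I) = 8*((P + 1)*(I + P)) = 8*((1 + P)*(I + P)) = 8*(1 + P)*(I + P))
H(x) = (-216 + x)/(2*x) (H(x) = (x + (8*13 + 8*(-4) + 8*(-4)² + 8*13*(-4)))/(x + x) = (x + (104 - 32 + 8*16 - 416))/((2*x)) = (x + (104 - 32 + 128 - 416))*(1/(2*x)) = (x - 216)*(1/(2*x)) = (-216 + x)*(1/(2*x)) = (-216 + x)/(2*x))
(-19990/(-26385) - 26782) + H(179) = (-19990/(-26385) - 26782) + (½)*(-216 + 179)/179 = (-19990*(-1/26385) - 26782) + (½)*(1/179)*(-37) = (3998/5277 - 26782) - 37/358 = -141324616/5277 - 37/358 = -50594407777/1889166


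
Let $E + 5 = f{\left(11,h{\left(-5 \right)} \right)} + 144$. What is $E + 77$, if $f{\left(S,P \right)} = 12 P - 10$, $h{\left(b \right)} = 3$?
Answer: $242$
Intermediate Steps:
$f{\left(S,P \right)} = -10 + 12 P$
$E = 165$ ($E = -5 + \left(\left(-10 + 12 \cdot 3\right) + 144\right) = -5 + \left(\left(-10 + 36\right) + 144\right) = -5 + \left(26 + 144\right) = -5 + 170 = 165$)
$E + 77 = 165 + 77 = 242$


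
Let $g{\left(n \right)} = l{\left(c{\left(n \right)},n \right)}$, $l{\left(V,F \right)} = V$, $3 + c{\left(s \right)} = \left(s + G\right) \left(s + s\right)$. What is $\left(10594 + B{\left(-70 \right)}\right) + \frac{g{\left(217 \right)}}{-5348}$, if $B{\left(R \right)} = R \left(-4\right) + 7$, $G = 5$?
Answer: $\frac{58095243}{5348} \approx 10863.0$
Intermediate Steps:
$c{\left(s \right)} = -3 + 2 s \left(5 + s\right)$ ($c{\left(s \right)} = -3 + \left(s + 5\right) \left(s + s\right) = -3 + \left(5 + s\right) 2 s = -3 + 2 s \left(5 + s\right)$)
$B{\left(R \right)} = 7 - 4 R$ ($B{\left(R \right)} = - 4 R + 7 = 7 - 4 R$)
$g{\left(n \right)} = -3 + 2 n^{2} + 10 n$
$\left(10594 + B{\left(-70 \right)}\right) + \frac{g{\left(217 \right)}}{-5348} = \left(10594 + \left(7 - -280\right)\right) + \frac{-3 + 2 \cdot 217^{2} + 10 \cdot 217}{-5348} = \left(10594 + \left(7 + 280\right)\right) + \left(-3 + 2 \cdot 47089 + 2170\right) \left(- \frac{1}{5348}\right) = \left(10594 + 287\right) + \left(-3 + 94178 + 2170\right) \left(- \frac{1}{5348}\right) = 10881 + 96345 \left(- \frac{1}{5348}\right) = 10881 - \frac{96345}{5348} = \frac{58095243}{5348}$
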